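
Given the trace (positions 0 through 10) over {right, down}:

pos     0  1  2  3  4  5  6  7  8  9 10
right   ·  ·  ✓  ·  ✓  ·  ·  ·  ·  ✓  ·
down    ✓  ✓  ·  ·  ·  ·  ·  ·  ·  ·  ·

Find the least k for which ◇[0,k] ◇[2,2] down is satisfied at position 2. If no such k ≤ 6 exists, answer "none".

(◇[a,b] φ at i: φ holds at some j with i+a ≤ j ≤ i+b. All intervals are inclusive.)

none

Scan j = 2,3,… for ◇[2,2] down:
  j=2: fails
  j=3: fails
  j=4: fails
  j=5: fails
  j=6: fails
  j=7: fails
  j=8: fails
No j in [2,8] satisfies it → none.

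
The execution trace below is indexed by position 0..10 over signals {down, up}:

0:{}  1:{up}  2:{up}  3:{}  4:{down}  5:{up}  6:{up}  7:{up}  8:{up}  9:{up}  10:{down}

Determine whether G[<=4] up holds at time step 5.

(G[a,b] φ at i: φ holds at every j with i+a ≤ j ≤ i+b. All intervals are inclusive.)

Yes

Check up at every j in [5,9]:
  j=5: true
  j=6: true
  j=7: true
  j=8: true
  j=9: true
All positions satisfy it → formula holds.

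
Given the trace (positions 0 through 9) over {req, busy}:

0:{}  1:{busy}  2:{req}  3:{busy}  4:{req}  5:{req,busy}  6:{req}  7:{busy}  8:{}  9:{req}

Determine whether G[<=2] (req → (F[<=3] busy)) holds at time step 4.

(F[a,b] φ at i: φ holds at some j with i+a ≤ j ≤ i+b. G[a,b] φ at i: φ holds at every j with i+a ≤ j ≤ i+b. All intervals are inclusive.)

Check (req → (F[<=3] busy)) at every j in [4,6]:
  j=4: antecedent true; consequent holds (witness at 5) → ✓
  j=5: antecedent true; consequent holds (witness at 5) → ✓
  j=6: antecedent true; consequent holds (witness at 7) → ✓
All positions satisfy it → formula holds.

Holds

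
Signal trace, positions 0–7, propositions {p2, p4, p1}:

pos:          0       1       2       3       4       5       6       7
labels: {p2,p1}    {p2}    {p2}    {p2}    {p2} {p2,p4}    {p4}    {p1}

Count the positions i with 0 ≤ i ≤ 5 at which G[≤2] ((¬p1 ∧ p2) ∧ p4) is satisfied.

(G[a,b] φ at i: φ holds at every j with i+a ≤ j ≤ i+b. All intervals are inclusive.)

Evaluate at each i in [0,5]:
  i=0: ✗ (fails at j=0)
  i=1: ✗ (fails at j=1)
  i=2: ✗ (fails at j=2)
  i=3: ✗ (fails at j=3)
  i=4: ✗ (fails at j=4)
  i=5: ✗ (fails at j=6)
Positions where it holds: {} → 0.

0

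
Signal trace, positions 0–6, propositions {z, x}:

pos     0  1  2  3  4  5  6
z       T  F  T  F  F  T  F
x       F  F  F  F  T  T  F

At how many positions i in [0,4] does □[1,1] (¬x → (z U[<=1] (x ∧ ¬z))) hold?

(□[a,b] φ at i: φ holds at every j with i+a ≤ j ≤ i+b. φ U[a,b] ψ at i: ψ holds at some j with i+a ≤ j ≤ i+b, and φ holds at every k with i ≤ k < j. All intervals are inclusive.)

2

Evaluate at each i in [0,4]:
  i=0: ✗ (fails at j=1)
  i=1: ✗ (fails at j=2)
  i=2: ✗ (fails at j=3)
  i=3: ✓ (all of [4,4])
  i=4: ✓ (all of [5,5])
Positions where it holds: {3, 4} → 2.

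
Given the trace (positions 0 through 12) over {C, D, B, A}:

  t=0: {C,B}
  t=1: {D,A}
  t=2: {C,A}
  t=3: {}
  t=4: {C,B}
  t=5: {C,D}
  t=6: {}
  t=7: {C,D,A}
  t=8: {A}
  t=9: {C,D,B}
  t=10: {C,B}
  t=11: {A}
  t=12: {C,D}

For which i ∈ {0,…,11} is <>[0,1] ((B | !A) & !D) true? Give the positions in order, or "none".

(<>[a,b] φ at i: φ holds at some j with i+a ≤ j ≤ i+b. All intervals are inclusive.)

Evaluate at each i in [0,11]:
  i=0: ✓ (witness j=0)
  i=1: ✗ (none in [1,2])
  i=2: ✓ (witness j=3)
  i=3: ✓ (witness j=3)
  i=4: ✓ (witness j=4)
  i=5: ✓ (witness j=6)
  i=6: ✓ (witness j=6)
  i=7: ✗ (none in [7,8])
  i=8: ✗ (none in [8,9])
  i=9: ✓ (witness j=10)
  i=10: ✓ (witness j=10)
  i=11: ✗ (none in [11,12])

0, 2, 3, 4, 5, 6, 9, 10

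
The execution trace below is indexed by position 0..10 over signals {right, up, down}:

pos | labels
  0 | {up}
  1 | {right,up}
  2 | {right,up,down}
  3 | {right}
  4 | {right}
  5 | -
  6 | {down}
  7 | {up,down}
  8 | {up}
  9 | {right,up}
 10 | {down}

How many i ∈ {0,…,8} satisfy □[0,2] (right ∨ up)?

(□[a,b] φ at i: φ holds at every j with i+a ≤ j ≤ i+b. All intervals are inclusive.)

4

Evaluate at each i in [0,8]:
  i=0: ✓ (all of [0,2])
  i=1: ✓ (all of [1,3])
  i=2: ✓ (all of [2,4])
  i=3: ✗ (fails at j=5)
  i=4: ✗ (fails at j=5)
  i=5: ✗ (fails at j=5)
  i=6: ✗ (fails at j=6)
  i=7: ✓ (all of [7,9])
  i=8: ✗ (fails at j=10)
Positions where it holds: {0, 1, 2, 7} → 4.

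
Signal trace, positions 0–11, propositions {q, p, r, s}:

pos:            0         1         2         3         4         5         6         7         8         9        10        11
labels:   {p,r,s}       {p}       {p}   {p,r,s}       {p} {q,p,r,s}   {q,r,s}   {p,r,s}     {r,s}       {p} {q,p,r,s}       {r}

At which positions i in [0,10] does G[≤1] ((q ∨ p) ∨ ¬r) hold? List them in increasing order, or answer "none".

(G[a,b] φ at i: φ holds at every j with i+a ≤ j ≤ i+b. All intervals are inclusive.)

0, 1, 2, 3, 4, 5, 6, 9

Evaluate at each i in [0,10]:
  i=0: ✓ (all of [0,1])
  i=1: ✓ (all of [1,2])
  i=2: ✓ (all of [2,3])
  i=3: ✓ (all of [3,4])
  i=4: ✓ (all of [4,5])
  i=5: ✓ (all of [5,6])
  i=6: ✓ (all of [6,7])
  i=7: ✗ (fails at j=8)
  i=8: ✗ (fails at j=8)
  i=9: ✓ (all of [9,10])
  i=10: ✗ (fails at j=11)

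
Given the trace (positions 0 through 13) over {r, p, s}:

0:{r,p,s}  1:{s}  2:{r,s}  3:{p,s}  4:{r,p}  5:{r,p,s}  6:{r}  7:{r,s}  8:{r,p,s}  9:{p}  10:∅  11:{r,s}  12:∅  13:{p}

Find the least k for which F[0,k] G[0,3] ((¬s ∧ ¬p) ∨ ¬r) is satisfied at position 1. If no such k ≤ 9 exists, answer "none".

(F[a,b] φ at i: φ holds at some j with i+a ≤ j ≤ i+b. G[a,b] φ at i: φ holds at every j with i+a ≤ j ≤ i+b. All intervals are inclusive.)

none

Scan j = 1,2,… for G[0,3] ((¬s ∧ ¬p) ∨ ¬r):
  j=1: fails
  j=2: fails
  j=3: fails
  j=4: fails
  j=5: fails
  j=6: fails
  j=7: fails
  j=8: fails
  j=9: fails
  j=10: fails
No j in [1,10] satisfies it → none.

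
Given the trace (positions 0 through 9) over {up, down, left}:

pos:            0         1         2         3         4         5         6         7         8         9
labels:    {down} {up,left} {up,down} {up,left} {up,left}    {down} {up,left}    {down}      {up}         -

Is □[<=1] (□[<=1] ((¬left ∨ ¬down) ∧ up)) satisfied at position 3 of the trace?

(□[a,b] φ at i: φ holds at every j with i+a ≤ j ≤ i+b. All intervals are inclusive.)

Does not hold

Check □[<=1] ((¬left ∨ ¬down) ∧ up) at every j in [3,4]:
  j=3: holds on [3,4]
  j=4: fails at 5
Fails at j=4 → formula fails.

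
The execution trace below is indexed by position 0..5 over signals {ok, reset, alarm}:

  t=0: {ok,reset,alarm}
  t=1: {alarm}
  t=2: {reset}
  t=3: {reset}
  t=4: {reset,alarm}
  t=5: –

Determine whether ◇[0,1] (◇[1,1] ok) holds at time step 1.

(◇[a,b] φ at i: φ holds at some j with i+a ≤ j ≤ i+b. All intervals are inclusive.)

Check ◇[1,1] ok at each j in [1,2]:
  j=1: fails (none in [2,2])
  j=2: fails (none in [3,3])
No position in the window satisfies it → formula fails.

False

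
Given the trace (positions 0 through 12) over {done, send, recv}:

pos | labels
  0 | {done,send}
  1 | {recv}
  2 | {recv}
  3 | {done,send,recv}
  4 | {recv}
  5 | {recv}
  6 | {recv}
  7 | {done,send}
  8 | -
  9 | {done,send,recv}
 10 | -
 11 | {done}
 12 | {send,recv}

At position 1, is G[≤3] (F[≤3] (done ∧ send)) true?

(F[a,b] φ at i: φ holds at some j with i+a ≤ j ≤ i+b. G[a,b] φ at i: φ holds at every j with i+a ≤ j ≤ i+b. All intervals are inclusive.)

Yes

Check F[≤3] (done ∧ send) at every j in [1,4]:
  j=1: holds (witness at 3)
  j=2: holds (witness at 3)
  j=3: holds (witness at 3)
  j=4: holds (witness at 7)
All positions satisfy it → formula holds.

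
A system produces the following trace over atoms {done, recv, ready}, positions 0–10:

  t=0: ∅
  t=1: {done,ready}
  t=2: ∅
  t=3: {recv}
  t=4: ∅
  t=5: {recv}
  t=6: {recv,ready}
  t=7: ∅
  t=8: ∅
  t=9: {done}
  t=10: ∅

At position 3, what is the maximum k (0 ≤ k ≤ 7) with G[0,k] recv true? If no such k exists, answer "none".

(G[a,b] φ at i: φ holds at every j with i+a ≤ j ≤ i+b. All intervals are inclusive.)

0

recv must hold from j=3 onward; find where it first fails.
  j=3: holds
  j=4: fails
Holds on [3,3], so largest k = 0.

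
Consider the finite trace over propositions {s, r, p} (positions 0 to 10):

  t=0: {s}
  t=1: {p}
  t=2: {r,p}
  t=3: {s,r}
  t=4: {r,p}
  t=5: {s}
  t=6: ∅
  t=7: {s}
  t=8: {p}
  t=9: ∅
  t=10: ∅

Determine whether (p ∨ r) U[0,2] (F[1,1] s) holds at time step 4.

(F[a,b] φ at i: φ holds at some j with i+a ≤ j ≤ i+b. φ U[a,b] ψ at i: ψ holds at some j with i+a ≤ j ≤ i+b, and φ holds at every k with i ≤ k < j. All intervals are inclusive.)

Yes

Need some j in [4,6] with F[1,1] s, and (p ∨ r) at every k in [4,j-1].
  j=4: F[1,1] s holds; no prefix to check → satisfied.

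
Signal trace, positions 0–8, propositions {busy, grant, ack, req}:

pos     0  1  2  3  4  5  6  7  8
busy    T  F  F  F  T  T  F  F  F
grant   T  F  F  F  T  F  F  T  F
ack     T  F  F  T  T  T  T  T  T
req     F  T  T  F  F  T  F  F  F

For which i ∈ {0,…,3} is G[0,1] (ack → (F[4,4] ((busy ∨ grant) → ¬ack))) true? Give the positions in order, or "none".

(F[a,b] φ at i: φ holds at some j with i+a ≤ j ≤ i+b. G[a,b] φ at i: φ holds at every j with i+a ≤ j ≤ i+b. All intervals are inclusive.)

Evaluate at each i in [0,3]:
  i=0: ✗ (fails at j=0)
  i=1: ✓ (all of [1,2])
  i=2: ✗ (fails at j=3)
  i=3: ✗ (fails at j=3)

1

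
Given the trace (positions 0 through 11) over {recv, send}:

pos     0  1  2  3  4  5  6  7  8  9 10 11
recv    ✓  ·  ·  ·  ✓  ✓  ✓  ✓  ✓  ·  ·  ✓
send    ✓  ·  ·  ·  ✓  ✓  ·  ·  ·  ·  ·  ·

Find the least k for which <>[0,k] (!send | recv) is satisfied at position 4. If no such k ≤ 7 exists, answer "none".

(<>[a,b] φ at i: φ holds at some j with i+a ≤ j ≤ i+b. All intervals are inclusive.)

0

Scan j = 4,5,… for (!send | recv):
  j=4: holds
First hit at j=4, so smallest k = 4-4 = 0.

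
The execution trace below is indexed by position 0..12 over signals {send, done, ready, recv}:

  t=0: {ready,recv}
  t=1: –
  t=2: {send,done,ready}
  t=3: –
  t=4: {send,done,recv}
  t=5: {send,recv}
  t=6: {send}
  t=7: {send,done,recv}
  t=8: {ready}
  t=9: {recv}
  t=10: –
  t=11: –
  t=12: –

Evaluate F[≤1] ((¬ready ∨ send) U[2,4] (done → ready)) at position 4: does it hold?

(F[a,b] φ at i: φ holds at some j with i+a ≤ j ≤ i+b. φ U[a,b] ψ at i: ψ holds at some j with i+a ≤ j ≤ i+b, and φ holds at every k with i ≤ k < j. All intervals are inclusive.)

Yes

Check ((¬ready ∨ send) U[2,4] (done → ready)) at each j in [4,5]:
  j=4: holds
  j=5: holds
Found at j=4 → formula holds.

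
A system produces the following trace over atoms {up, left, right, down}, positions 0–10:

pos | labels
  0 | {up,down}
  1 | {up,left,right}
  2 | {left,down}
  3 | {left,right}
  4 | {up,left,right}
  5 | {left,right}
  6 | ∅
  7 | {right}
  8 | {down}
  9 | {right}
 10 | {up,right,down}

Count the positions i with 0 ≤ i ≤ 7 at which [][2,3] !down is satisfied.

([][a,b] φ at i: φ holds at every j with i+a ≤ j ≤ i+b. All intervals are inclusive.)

Evaluate at each i in [0,7]:
  i=0: ✗ (fails at j=2)
  i=1: ✓ (all of [3,4])
  i=2: ✓ (all of [4,5])
  i=3: ✓ (all of [5,6])
  i=4: ✓ (all of [6,7])
  i=5: ✗ (fails at j=8)
  i=6: ✗ (fails at j=8)
  i=7: ✗ (fails at j=10)
Positions where it holds: {1, 2, 3, 4} → 4.

4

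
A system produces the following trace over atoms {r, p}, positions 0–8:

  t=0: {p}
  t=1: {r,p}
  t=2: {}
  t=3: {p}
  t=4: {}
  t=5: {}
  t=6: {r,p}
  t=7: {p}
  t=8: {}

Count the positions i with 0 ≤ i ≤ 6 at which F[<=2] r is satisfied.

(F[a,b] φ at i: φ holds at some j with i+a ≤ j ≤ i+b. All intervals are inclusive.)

5

Evaluate at each i in [0,6]:
  i=0: ✓ (witness j=1)
  i=1: ✓ (witness j=1)
  i=2: ✗ (none in [2,4])
  i=3: ✗ (none in [3,5])
  i=4: ✓ (witness j=6)
  i=5: ✓ (witness j=6)
  i=6: ✓ (witness j=6)
Positions where it holds: {0, 1, 4, 5, 6} → 5.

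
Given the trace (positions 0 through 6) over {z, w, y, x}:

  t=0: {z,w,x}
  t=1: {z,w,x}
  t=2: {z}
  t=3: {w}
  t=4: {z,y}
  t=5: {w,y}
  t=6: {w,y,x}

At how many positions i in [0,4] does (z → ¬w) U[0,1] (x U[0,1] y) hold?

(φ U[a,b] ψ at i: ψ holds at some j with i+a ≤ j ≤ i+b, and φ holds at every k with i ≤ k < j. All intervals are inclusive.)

2

Evaluate at each i in [0,4]:
  i=0: ✗ (no rhs in [0,1])
  i=1: ✗ (no rhs in [1,2])
  i=2: ✗ (no rhs in [2,3])
  i=3: ✓ (rhs at j=4; lhs holds on [3,3])
  i=4: ✓ (rhs at j=4)
Positions where it holds: {3, 4} → 2.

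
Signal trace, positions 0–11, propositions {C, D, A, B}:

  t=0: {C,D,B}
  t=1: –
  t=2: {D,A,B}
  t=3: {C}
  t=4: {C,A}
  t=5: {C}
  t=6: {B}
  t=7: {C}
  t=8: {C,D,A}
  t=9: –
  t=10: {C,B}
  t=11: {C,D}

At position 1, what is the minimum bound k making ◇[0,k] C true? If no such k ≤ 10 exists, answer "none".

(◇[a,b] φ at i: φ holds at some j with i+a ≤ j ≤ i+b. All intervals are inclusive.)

2

Scan j = 1,2,… for C:
  j=1: fails
  j=2: fails
  j=3: holds
First hit at j=3, so smallest k = 3-1 = 2.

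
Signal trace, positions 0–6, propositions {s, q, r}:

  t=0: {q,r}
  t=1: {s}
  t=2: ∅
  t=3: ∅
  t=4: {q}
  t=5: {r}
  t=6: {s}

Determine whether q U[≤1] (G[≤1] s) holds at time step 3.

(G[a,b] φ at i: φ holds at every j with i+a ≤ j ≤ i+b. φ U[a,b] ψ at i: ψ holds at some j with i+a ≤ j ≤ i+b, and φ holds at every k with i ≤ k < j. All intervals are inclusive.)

Does not hold

Need some j in [3,4] with G[≤1] s, and q at every k in [3,j-1].
  j=3: G[≤1] s — fails at 3.
  j=4: G[≤1] s — fails at 4.
No j in the window works → until fails.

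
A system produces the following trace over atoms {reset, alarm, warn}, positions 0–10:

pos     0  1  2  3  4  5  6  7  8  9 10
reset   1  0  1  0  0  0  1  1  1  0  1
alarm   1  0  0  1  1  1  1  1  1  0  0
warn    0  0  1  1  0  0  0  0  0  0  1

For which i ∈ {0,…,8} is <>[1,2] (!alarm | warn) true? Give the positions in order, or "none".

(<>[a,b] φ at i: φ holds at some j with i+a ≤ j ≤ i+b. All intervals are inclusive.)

Evaluate at each i in [0,8]:
  i=0: ✓ (witness j=1)
  i=1: ✓ (witness j=2)
  i=2: ✓ (witness j=3)
  i=3: ✗ (none in [4,5])
  i=4: ✗ (none in [5,6])
  i=5: ✗ (none in [6,7])
  i=6: ✗ (none in [7,8])
  i=7: ✓ (witness j=9)
  i=8: ✓ (witness j=9)

0, 1, 2, 7, 8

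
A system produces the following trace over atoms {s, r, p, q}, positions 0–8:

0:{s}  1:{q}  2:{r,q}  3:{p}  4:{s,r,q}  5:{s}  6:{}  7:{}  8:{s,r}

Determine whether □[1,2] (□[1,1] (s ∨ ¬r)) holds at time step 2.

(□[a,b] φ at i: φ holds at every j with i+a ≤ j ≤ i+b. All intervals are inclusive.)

Check □[1,1] (s ∨ ¬r) at every j in [3,4]:
  j=3: holds on [4,4]
  j=4: holds on [5,5]
All positions satisfy it → formula holds.

True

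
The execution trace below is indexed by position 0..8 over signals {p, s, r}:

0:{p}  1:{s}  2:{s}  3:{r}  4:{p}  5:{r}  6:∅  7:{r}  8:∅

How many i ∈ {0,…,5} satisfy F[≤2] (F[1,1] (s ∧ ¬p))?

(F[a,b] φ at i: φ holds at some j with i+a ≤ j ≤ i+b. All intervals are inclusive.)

Evaluate at each i in [0,5]:
  i=0: ✓ (witness j=0)
  i=1: ✓ (witness j=1)
  i=2: ✗ (none in [2,4])
  i=3: ✗ (none in [3,5])
  i=4: ✗ (none in [4,6])
  i=5: ✗ (none in [5,7])
Positions where it holds: {0, 1} → 2.

2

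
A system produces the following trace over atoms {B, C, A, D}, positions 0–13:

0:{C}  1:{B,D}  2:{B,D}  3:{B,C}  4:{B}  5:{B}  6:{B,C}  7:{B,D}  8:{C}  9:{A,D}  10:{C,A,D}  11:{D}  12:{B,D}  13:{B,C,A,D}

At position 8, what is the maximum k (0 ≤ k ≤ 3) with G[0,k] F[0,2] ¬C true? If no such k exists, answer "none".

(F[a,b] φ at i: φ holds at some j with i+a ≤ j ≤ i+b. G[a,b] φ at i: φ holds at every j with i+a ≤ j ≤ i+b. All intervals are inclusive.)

F[0,2] ¬C must hold from j=8 onward; find where it first fails.
  j=8: holds
  j=9: holds
  j=10: holds
  j=11: holds
Holds through j=11; largest k = 3.

3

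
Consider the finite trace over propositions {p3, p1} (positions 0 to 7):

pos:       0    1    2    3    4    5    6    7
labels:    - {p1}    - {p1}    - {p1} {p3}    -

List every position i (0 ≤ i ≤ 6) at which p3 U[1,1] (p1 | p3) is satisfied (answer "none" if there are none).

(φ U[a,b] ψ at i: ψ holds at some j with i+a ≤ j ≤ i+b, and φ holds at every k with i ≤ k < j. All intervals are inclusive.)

Evaluate at each i in [0,6]:
  i=0: ✗ (lhs fails at k=0 before rhs at j=1)
  i=1: ✗ (no rhs in [2,2])
  i=2: ✗ (lhs fails at k=2 before rhs at j=3)
  i=3: ✗ (no rhs in [4,4])
  i=4: ✗ (lhs fails at k=4 before rhs at j=5)
  i=5: ✗ (lhs fails at k=5 before rhs at j=6)
  i=6: ✗ (no rhs in [7,7])

none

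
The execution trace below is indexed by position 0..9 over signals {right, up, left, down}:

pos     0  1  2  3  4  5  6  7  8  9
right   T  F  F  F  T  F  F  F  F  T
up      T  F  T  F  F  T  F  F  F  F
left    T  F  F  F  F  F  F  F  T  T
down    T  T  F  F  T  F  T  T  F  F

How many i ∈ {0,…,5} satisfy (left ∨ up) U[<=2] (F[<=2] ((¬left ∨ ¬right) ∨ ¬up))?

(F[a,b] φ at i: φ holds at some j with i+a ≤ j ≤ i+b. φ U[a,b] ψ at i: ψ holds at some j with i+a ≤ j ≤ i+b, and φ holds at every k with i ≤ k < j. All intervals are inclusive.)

Evaluate at each i in [0,5]:
  i=0: ✓ (rhs at j=0)
  i=1: ✓ (rhs at j=1)
  i=2: ✓ (rhs at j=2)
  i=3: ✓ (rhs at j=3)
  i=4: ✓ (rhs at j=4)
  i=5: ✓ (rhs at j=5)
Positions where it holds: {0, 1, 2, 3, 4, 5} → 6.

6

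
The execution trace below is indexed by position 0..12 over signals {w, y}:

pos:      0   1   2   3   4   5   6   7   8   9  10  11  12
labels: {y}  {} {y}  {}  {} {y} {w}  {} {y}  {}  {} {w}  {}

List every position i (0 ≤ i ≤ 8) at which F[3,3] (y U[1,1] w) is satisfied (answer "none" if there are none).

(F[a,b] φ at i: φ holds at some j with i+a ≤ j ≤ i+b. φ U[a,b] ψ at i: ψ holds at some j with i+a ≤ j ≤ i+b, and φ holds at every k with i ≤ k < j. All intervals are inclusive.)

2

Evaluate at each i in [0,8]:
  i=0: ✗ (none in [3,3])
  i=1: ✗ (none in [4,4])
  i=2: ✓ (witness j=5)
  i=3: ✗ (none in [6,6])
  i=4: ✗ (none in [7,7])
  i=5: ✗ (none in [8,8])
  i=6: ✗ (none in [9,9])
  i=7: ✗ (none in [10,10])
  i=8: ✗ (none in [11,11])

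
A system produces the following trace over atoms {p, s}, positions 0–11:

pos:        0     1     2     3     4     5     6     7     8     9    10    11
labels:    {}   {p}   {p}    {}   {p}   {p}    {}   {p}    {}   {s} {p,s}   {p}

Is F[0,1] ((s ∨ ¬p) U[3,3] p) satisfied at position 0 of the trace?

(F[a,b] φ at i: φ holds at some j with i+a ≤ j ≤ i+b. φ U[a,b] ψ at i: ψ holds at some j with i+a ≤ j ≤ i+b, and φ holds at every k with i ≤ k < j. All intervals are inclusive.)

Does not hold

Check ((s ∨ ¬p) U[3,3] p) at each j in [0,1]:
  j=0: fails
  j=1: fails
No position in the window satisfies it → formula fails.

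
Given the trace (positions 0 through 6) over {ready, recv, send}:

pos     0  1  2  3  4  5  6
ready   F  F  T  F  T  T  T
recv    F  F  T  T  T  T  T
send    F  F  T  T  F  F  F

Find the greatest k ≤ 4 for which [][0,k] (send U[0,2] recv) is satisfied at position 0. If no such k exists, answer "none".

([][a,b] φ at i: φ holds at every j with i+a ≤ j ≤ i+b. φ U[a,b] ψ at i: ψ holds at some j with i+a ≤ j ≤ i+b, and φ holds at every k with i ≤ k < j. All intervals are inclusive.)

none

(send U[0,2] recv) must hold from j=0 onward; find where it first fails.
  j=0: fails → no k works.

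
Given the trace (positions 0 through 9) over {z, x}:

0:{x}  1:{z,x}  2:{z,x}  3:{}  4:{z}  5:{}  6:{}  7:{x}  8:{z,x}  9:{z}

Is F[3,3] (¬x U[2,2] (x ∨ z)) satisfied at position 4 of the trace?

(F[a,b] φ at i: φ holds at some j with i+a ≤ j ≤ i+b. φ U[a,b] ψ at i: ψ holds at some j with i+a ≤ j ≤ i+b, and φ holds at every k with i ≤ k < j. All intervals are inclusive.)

Does not hold

Check (¬x U[2,2] (x ∨ z)) at each j in [7,7]:
  j=7: fails
No position in the window satisfies it → formula fails.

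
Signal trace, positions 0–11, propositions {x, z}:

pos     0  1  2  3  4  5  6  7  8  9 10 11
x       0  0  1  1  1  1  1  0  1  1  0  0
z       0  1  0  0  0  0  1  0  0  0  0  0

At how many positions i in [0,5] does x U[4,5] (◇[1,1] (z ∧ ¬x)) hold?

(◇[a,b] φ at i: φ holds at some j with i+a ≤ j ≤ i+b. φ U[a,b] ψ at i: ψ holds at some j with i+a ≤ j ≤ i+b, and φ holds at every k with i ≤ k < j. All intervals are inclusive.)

Evaluate at each i in [0,5]:
  i=0: ✗ (no rhs in [4,5])
  i=1: ✗ (no rhs in [5,6])
  i=2: ✗ (no rhs in [6,7])
  i=3: ✗ (no rhs in [7,8])
  i=4: ✗ (no rhs in [8,9])
  i=5: ✗ (no rhs in [9,10])
Positions where it holds: {} → 0.

0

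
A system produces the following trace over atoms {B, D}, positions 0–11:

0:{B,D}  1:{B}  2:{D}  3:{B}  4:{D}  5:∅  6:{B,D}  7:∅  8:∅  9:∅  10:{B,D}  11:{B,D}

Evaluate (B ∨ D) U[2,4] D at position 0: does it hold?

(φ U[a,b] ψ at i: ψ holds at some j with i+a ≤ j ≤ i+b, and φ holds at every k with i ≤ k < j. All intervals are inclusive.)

True

Need some j in [2,4] with D, and (B ∨ D) at every k in [0,j-1].
  j=2: D holds; (B ∨ D) holds at every k in [0,1] → satisfied.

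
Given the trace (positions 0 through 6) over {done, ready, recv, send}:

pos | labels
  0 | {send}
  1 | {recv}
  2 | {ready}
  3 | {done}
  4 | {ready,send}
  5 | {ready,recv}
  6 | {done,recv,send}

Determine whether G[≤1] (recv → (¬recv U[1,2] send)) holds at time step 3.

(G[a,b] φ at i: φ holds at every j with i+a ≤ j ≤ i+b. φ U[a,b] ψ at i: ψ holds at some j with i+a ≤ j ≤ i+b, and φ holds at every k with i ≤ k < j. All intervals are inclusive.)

Holds

Check (recv → (¬recv U[1,2] send)) at every j in [3,4]:
  j=3: antecedent false → ✓
  j=4: antecedent false → ✓
All positions satisfy it → formula holds.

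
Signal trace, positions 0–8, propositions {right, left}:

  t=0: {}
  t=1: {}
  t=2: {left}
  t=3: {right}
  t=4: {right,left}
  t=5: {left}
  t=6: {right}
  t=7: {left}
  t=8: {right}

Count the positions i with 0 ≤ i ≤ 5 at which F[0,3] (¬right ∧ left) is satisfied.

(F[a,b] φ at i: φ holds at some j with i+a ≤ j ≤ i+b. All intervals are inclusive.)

6

Evaluate at each i in [0,5]:
  i=0: ✓ (witness j=2)
  i=1: ✓ (witness j=2)
  i=2: ✓ (witness j=2)
  i=3: ✓ (witness j=5)
  i=4: ✓ (witness j=5)
  i=5: ✓ (witness j=5)
Positions where it holds: {0, 1, 2, 3, 4, 5} → 6.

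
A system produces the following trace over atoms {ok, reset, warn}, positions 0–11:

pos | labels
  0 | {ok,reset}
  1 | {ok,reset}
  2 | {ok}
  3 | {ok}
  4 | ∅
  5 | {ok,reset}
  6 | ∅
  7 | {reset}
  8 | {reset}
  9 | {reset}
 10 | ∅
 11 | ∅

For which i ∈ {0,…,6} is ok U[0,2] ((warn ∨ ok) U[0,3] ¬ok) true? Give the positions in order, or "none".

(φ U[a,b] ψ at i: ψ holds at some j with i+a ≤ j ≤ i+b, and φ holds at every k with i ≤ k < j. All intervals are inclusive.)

0, 1, 2, 3, 4, 5, 6

Evaluate at each i in [0,6]:
  i=0: ✓ (rhs at j=1; lhs holds on [0,0])
  i=1: ✓ (rhs at j=1)
  i=2: ✓ (rhs at j=2)
  i=3: ✓ (rhs at j=3)
  i=4: ✓ (rhs at j=4)
  i=5: ✓ (rhs at j=5)
  i=6: ✓ (rhs at j=6)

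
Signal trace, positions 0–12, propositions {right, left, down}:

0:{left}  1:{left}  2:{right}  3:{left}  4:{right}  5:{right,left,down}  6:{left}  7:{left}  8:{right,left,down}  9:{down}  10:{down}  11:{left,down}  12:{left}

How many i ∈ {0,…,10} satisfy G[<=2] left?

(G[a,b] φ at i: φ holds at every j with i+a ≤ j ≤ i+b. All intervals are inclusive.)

2

Evaluate at each i in [0,10]:
  i=0: ✗ (fails at j=2)
  i=1: ✗ (fails at j=2)
  i=2: ✗ (fails at j=2)
  i=3: ✗ (fails at j=4)
  i=4: ✗ (fails at j=4)
  i=5: ✓ (all of [5,7])
  i=6: ✓ (all of [6,8])
  i=7: ✗ (fails at j=9)
  i=8: ✗ (fails at j=9)
  i=9: ✗ (fails at j=9)
  i=10: ✗ (fails at j=10)
Positions where it holds: {5, 6} → 2.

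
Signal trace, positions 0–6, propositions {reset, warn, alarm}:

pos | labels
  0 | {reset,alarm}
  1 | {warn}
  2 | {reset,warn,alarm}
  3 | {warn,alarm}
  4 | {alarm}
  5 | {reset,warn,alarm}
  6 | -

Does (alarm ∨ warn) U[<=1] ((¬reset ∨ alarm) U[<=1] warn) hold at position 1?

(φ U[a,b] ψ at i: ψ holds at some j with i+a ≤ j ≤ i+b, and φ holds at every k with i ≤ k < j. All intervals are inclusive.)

True

Need some j in [1,2] with ((¬reset ∨ alarm) U[<=1] warn), and (alarm ∨ warn) at every k in [1,j-1].
  j=1: ((¬reset ∨ alarm) U[<=1] warn) holds; no prefix to check → satisfied.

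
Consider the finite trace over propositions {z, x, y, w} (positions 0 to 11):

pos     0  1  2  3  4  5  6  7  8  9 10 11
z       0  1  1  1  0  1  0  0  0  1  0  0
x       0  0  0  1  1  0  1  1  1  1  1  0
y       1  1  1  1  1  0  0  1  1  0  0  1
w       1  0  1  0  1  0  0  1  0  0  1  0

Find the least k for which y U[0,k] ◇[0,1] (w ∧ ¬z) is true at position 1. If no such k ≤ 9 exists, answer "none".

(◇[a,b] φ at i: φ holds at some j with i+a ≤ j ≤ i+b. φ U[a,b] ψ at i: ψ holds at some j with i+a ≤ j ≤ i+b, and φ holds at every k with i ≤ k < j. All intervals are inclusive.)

2

Need earliest j ≥ 1 with ◇[0,1] (w ∧ ¬z), and y at every k in [1,j-1].
  j=1: rhs fails.
  j=2: rhs fails.
  j=3: rhs holds; lhs holds on [1,2]. k = 2.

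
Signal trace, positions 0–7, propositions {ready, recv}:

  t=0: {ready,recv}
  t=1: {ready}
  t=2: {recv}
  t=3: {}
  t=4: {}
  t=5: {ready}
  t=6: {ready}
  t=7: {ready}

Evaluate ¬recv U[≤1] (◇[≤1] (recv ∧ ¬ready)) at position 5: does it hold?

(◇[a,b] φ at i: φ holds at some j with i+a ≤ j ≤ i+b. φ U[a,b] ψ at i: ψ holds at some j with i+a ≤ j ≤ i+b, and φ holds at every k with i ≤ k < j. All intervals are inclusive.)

False

Need some j in [5,6] with ◇[≤1] (recv ∧ ¬ready), and ¬recv at every k in [5,j-1].
  j=5: ◇[≤1] (recv ∧ ¬ready) — fails (none in [5,6]).
  j=6: ◇[≤1] (recv ∧ ¬ready) — fails (none in [6,7]).
No j in the window works → until fails.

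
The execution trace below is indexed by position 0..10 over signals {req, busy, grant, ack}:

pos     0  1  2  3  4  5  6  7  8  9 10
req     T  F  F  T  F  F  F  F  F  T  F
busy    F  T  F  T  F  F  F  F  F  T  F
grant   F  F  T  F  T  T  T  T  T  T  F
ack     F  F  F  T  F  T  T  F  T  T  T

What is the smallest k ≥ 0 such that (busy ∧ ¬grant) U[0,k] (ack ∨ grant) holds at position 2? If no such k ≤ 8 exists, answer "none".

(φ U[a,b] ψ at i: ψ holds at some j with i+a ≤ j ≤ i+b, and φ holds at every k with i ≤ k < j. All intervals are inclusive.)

Need earliest j ≥ 2 with (ack ∨ grant), and (busy ∧ ¬grant) at every k in [2,j-1].
  j=2: rhs holds (empty prefix). k = 0.

0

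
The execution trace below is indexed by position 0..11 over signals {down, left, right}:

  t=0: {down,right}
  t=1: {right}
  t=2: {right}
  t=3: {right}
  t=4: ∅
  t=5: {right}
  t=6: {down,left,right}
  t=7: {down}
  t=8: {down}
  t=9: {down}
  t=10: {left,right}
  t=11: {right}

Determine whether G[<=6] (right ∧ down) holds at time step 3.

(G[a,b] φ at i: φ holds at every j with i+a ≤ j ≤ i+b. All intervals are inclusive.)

Check (right ∧ down) at every j in [3,9]:
  j=3: false
  j=4: false
  j=5: false
  j=6: true
  j=7: false
  j=8: false
  j=9: false
Fails at j=3 → formula fails.

No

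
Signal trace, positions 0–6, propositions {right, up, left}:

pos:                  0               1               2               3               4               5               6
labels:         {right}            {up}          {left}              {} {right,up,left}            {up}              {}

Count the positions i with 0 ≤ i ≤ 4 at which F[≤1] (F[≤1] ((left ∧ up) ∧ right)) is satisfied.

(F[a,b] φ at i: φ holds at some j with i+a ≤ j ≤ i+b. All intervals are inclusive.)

3

Evaluate at each i in [0,4]:
  i=0: ✗ (none in [0,1])
  i=1: ✗ (none in [1,2])
  i=2: ✓ (witness j=3)
  i=3: ✓ (witness j=3)
  i=4: ✓ (witness j=4)
Positions where it holds: {2, 3, 4} → 3.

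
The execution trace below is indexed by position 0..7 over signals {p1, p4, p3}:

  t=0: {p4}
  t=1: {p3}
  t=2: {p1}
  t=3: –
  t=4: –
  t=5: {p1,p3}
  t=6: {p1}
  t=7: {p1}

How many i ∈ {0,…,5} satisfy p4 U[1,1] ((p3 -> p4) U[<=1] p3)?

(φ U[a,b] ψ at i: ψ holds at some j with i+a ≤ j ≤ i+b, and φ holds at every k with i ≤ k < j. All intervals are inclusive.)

Evaluate at each i in [0,5]:
  i=0: ✓ (rhs at j=1; lhs holds on [0,0])
  i=1: ✗ (no rhs in [2,2])
  i=2: ✗ (no rhs in [3,3])
  i=3: ✗ (lhs fails at k=3 before rhs at j=4)
  i=4: ✗ (lhs fails at k=4 before rhs at j=5)
  i=5: ✗ (no rhs in [6,6])
Positions where it holds: {0} → 1.

1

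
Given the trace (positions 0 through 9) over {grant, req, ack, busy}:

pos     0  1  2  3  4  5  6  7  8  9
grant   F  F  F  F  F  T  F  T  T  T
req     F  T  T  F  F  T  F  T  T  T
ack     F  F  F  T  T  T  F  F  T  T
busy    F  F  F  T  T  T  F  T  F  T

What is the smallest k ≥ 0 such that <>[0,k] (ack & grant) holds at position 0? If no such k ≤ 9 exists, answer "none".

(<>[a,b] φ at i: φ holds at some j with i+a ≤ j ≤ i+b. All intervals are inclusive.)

Scan j = 0,1,… for (ack & grant):
  j=0: fails
  j=1: fails
  j=2: fails
  j=3: fails
  j=4: fails
  j=5: holds
First hit at j=5, so smallest k = 5-0 = 5.

5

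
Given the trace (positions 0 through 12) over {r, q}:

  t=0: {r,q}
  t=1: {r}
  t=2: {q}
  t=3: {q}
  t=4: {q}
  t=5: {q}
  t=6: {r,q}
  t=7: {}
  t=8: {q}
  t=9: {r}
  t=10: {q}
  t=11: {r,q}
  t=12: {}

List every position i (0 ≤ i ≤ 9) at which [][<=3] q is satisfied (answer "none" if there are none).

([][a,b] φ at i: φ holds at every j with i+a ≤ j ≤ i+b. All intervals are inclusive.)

Evaluate at each i in [0,9]:
  i=0: ✗ (fails at j=1)
  i=1: ✗ (fails at j=1)
  i=2: ✓ (all of [2,5])
  i=3: ✓ (all of [3,6])
  i=4: ✗ (fails at j=7)
  i=5: ✗ (fails at j=7)
  i=6: ✗ (fails at j=7)
  i=7: ✗ (fails at j=7)
  i=8: ✗ (fails at j=9)
  i=9: ✗ (fails at j=9)

2, 3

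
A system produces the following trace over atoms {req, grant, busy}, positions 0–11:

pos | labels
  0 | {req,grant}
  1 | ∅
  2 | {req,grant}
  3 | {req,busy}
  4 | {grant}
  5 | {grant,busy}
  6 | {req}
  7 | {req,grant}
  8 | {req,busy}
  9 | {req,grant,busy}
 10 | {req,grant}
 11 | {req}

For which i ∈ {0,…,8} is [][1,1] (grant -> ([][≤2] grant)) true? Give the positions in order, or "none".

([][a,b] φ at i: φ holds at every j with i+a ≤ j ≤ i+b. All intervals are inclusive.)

Evaluate at each i in [0,8]:
  i=0: ✓ (all of [1,1])
  i=1: ✗ (fails at j=2)
  i=2: ✓ (all of [3,3])
  i=3: ✗ (fails at j=4)
  i=4: ✗ (fails at j=5)
  i=5: ✓ (all of [6,6])
  i=6: ✗ (fails at j=7)
  i=7: ✓ (all of [8,8])
  i=8: ✗ (fails at j=9)

0, 2, 5, 7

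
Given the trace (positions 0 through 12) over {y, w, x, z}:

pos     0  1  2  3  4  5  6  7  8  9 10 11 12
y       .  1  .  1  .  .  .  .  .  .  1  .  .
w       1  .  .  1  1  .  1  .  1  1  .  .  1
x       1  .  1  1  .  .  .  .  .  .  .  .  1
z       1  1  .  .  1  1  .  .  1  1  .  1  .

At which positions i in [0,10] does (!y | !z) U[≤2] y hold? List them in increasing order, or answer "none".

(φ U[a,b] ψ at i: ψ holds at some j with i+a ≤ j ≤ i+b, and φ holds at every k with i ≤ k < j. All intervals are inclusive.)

0, 1, 2, 3, 8, 9, 10

Evaluate at each i in [0,10]:
  i=0: ✓ (rhs at j=1; lhs holds on [0,0])
  i=1: ✓ (rhs at j=1)
  i=2: ✓ (rhs at j=3; lhs holds on [2,2])
  i=3: ✓ (rhs at j=3)
  i=4: ✗ (no rhs in [4,6])
  i=5: ✗ (no rhs in [5,7])
  i=6: ✗ (no rhs in [6,8])
  i=7: ✗ (no rhs in [7,9])
  i=8: ✓ (rhs at j=10; lhs holds on [8,9])
  i=9: ✓ (rhs at j=10; lhs holds on [9,9])
  i=10: ✓ (rhs at j=10)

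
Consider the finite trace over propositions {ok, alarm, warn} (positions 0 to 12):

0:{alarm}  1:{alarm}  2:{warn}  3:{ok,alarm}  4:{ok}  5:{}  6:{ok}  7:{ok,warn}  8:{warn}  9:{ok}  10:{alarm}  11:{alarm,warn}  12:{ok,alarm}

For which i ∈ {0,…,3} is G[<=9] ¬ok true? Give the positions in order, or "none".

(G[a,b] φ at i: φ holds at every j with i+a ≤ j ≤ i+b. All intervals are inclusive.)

Evaluate at each i in [0,3]:
  i=0: ✗ (fails at j=3)
  i=1: ✗ (fails at j=3)
  i=2: ✗ (fails at j=3)
  i=3: ✗ (fails at j=3)

none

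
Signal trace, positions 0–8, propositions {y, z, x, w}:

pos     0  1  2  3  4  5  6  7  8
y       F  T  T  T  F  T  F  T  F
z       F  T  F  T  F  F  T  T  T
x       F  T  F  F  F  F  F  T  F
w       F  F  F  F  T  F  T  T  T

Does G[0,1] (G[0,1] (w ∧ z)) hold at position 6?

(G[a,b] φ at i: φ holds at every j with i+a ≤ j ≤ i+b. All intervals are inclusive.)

Yes

Check G[0,1] (w ∧ z) at every j in [6,7]:
  j=6: holds on [6,7]
  j=7: holds on [7,8]
All positions satisfy it → formula holds.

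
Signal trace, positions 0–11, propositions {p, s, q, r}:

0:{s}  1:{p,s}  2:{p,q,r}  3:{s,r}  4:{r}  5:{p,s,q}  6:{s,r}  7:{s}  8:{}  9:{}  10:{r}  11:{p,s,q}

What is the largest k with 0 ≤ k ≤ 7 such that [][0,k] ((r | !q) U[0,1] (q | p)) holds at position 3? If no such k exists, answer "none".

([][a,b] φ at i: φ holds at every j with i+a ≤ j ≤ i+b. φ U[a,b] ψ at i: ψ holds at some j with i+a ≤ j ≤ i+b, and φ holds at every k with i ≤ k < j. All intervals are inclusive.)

none

((r | !q) U[0,1] (q | p)) must hold from j=3 onward; find where it first fails.
  j=3: fails → no k works.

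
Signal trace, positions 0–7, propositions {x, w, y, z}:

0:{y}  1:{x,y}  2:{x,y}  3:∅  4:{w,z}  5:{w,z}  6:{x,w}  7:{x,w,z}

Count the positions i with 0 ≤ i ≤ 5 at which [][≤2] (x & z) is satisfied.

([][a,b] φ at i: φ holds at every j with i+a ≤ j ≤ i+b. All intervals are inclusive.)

0

Evaluate at each i in [0,5]:
  i=0: ✗ (fails at j=0)
  i=1: ✗ (fails at j=1)
  i=2: ✗ (fails at j=2)
  i=3: ✗ (fails at j=3)
  i=4: ✗ (fails at j=4)
  i=5: ✗ (fails at j=5)
Positions where it holds: {} → 0.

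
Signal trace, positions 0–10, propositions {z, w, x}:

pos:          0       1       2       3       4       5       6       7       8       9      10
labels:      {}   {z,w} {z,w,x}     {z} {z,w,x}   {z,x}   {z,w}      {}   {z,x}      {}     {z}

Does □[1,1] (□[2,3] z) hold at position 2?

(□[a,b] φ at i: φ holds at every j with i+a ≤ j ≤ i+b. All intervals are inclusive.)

True

Check □[2,3] z at every j in [3,3]:
  j=3: holds on [5,6]
All positions satisfy it → formula holds.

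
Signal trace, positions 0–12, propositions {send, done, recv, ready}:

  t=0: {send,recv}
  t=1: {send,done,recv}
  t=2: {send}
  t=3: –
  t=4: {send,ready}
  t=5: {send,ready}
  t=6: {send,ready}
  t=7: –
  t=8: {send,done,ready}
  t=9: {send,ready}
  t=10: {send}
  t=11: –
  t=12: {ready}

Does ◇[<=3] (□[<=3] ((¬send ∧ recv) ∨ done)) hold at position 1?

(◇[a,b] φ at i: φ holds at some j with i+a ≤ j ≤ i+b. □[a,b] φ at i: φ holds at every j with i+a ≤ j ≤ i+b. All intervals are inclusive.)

Check □[<=3] ((¬send ∧ recv) ∨ done) at each j in [1,4]:
  j=1: fails at 2
  j=2: fails at 2
  j=3: fails at 3
  j=4: fails at 4
No position in the window satisfies it → formula fails.

No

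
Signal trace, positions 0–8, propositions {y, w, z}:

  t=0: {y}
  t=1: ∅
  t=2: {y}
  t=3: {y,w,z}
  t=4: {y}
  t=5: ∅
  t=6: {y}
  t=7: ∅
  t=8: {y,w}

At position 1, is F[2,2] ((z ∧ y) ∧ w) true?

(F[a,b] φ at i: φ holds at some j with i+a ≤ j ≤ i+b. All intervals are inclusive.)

True

Check ((z ∧ y) ∧ w) at each j in [3,3]:
  j=3: true
Found at j=3 → formula holds.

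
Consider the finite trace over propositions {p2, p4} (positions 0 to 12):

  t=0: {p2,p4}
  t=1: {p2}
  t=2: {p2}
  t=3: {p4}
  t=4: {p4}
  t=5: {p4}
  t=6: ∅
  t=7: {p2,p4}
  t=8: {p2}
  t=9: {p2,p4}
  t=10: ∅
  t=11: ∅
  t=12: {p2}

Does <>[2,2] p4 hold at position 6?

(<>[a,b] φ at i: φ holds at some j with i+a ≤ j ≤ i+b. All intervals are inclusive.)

Check p4 at each j in [8,8]:
  j=8: false
No position in the window satisfies it → formula fails.

No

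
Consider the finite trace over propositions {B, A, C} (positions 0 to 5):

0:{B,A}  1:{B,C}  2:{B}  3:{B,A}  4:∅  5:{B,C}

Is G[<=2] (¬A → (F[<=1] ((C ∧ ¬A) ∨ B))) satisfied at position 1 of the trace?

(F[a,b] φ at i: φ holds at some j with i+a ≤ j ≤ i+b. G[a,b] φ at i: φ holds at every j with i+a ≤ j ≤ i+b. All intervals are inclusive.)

Yes

Check (¬A → (F[<=1] ((C ∧ ¬A) ∨ B))) at every j in [1,3]:
  j=1: antecedent true; consequent holds (witness at 1) → ✓
  j=2: antecedent true; consequent holds (witness at 2) → ✓
  j=3: antecedent false → ✓
All positions satisfy it → formula holds.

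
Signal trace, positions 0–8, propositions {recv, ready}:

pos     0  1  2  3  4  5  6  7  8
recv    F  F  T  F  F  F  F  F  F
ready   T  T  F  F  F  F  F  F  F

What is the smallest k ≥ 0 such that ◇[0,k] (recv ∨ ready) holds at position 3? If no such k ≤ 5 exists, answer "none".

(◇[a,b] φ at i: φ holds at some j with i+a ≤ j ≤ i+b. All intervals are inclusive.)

none

Scan j = 3,4,… for (recv ∨ ready):
  j=3: fails
  j=4: fails
  j=5: fails
  j=6: fails
  j=7: fails
  j=8: fails
No j in [3,8] satisfies it → none.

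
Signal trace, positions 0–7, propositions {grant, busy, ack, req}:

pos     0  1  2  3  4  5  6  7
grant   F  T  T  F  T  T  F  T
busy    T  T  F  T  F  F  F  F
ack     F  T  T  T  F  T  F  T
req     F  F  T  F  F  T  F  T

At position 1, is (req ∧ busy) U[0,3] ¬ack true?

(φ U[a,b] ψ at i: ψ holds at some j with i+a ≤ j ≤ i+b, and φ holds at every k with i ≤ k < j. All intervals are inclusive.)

False

Need some j in [1,4] with ¬ack, and (req ∧ busy) at every k in [1,j-1].
  j=1: ¬ack false.
  j=2: ¬ack false.
  j=3: ¬ack false.
  j=4: ¬ack holds, but (req ∧ busy) fails at k=1 → not this j.
No j in the window works → until fails.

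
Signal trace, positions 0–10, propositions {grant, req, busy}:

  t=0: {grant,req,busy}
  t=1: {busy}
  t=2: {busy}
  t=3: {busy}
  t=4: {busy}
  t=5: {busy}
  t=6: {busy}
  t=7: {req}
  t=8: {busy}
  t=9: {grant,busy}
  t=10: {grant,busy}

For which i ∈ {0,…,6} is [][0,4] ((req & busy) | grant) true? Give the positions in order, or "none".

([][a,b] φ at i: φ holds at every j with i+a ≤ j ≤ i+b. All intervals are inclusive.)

Evaluate at each i in [0,6]:
  i=0: ✗ (fails at j=1)
  i=1: ✗ (fails at j=1)
  i=2: ✗ (fails at j=2)
  i=3: ✗ (fails at j=3)
  i=4: ✗ (fails at j=4)
  i=5: ✗ (fails at j=5)
  i=6: ✗ (fails at j=6)

none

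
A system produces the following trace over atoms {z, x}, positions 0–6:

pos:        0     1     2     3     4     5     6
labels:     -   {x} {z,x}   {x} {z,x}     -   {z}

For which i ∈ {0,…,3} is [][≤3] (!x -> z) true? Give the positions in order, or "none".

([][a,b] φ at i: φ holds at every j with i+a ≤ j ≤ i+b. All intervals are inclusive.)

Evaluate at each i in [0,3]:
  i=0: ✗ (fails at j=0)
  i=1: ✓ (all of [1,4])
  i=2: ✗ (fails at j=5)
  i=3: ✗ (fails at j=5)

1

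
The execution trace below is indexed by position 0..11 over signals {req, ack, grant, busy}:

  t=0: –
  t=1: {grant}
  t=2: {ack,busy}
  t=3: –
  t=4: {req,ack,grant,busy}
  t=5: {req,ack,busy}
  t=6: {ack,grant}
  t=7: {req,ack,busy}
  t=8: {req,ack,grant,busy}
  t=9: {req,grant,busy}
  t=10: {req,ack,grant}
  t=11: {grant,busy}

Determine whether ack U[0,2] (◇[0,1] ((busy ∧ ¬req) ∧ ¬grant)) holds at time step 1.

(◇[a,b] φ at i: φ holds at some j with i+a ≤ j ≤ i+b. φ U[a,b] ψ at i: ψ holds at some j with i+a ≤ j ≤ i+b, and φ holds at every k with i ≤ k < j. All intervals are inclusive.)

Holds

Need some j in [1,3] with ◇[0,1] ((busy ∧ ¬req) ∧ ¬grant), and ack at every k in [1,j-1].
  j=1: ◇[0,1] ((busy ∧ ¬req) ∧ ¬grant) holds; no prefix to check → satisfied.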